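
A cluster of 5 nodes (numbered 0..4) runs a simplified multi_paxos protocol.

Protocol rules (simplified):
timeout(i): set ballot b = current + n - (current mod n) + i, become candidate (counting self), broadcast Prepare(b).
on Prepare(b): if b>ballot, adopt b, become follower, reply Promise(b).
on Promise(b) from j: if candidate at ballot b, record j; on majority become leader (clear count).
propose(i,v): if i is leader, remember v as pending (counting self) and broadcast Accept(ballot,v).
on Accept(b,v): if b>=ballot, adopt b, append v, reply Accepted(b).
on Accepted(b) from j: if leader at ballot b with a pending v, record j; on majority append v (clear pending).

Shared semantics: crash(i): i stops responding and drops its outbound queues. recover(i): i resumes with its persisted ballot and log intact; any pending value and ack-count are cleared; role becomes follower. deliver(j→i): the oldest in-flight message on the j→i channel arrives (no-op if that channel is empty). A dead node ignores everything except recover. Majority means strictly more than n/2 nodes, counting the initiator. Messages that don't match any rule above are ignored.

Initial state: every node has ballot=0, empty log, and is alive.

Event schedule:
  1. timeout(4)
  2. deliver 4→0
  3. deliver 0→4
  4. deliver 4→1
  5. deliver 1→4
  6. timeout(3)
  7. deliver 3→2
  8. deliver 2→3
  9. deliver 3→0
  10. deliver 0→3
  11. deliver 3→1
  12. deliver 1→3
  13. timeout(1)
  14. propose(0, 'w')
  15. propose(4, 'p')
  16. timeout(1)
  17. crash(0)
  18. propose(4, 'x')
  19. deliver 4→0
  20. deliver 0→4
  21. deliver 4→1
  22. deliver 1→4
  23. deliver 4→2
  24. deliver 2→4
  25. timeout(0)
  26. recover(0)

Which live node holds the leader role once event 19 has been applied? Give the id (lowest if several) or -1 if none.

4

after 1 — timeout(4): n4:cand/b9/[-]
after 2 — deliver 4→0: n0:foll/b9/[-]
after 3 — deliver 0→4: ·
after 4 — deliver 4→1: n1:foll/b9/[-]
after 5 — deliver 1→4: n4:lead/b9/[-]
after 6 — timeout(3): n3:cand/b8/[-]
after 7 — deliver 3→2: n2:foll/b8/[-]
after 8 — deliver 2→3: ·
after 9 — deliver 3→0: ·
after 10 — deliver 0→3: ·
after 11 — deliver 3→1: ·
after 12 — deliver 1→3: ·
after 13 — timeout(1): n1:cand/b11/[-]
after 14 — propose(0,'w'): ·
after 15 — propose(4,'p'): ·
after 16 — timeout(1): n1:cand/b16/[-]
after 17 — crash(0): n0:✗foll/b9/[-]
after 18 — propose(4,'x'): ·
after 19 — deliver 4→0: ·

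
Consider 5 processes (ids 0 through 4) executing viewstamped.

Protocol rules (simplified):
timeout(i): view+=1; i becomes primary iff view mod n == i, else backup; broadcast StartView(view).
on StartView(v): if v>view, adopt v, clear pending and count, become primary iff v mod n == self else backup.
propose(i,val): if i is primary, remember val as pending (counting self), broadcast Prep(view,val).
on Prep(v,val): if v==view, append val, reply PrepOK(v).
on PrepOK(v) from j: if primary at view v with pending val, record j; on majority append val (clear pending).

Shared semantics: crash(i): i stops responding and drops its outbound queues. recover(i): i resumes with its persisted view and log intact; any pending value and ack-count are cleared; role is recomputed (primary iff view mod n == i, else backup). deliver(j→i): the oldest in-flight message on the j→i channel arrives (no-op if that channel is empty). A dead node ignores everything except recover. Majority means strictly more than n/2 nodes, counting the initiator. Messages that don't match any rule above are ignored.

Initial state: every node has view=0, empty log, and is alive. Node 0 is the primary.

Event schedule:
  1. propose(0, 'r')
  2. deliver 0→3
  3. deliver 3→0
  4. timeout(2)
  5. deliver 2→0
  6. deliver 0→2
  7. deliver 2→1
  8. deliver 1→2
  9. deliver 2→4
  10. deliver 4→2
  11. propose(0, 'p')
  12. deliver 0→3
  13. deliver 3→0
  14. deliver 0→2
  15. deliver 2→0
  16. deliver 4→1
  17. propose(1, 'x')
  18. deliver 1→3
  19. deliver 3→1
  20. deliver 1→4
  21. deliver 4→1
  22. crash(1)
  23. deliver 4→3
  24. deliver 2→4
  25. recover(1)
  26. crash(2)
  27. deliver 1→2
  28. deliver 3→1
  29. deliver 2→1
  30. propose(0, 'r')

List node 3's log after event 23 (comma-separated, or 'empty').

after 1 — propose(0,'r'): ·
after 2 — deliver 0→3: n3:back/v0/[r]
after 3 — deliver 3→0: ·
after 4 — timeout(2): n2:back/v1/[-]
after 5 — deliver 2→0: n0:back/v1/[-]
after 6 — deliver 0→2: ·
after 7 — deliver 2→1: n1:prim/v1/[-]
after 8 — deliver 1→2: ·
after 9 — deliver 2→4: n4:back/v1/[-]
after 10 — deliver 4→2: ·
after 11 — propose(0,'p'): ·
after 12 — deliver 0→3: ·
after 13 — deliver 3→0: ·
after 14 — deliver 0→2: ·
after 15 — deliver 2→0: ·
after 16 — deliver 4→1: ·
after 17 — propose(1,'x'): ·
after 18 — deliver 1→3: ·
after 19 — deliver 3→1: ·
after 20 — deliver 1→4: n4:back/v1/[x]
after 21 — deliver 4→1: ·
after 22 — crash(1): n1:✗prim/v1/[-]
after 23 — deliver 4→3: ·

r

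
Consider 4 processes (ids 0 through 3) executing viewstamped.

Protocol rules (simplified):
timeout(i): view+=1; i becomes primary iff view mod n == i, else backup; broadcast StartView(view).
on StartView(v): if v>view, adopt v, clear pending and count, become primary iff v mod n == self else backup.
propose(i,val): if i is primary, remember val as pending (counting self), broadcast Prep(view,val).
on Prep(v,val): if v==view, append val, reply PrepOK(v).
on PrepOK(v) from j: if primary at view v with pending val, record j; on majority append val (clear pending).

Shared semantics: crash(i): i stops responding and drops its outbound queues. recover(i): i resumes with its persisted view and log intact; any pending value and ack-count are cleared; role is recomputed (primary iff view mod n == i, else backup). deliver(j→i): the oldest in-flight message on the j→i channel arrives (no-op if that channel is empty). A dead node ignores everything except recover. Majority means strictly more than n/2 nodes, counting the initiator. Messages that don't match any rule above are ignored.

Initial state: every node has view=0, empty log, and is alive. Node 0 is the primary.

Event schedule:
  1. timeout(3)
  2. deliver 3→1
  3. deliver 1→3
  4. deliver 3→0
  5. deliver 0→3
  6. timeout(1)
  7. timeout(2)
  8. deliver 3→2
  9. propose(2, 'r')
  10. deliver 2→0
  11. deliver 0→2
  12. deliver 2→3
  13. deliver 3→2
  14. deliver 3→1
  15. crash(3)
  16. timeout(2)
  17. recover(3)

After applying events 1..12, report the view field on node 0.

1. timeout(3):  <3:back v1 ->
2. deliver 3→1:  <1:prim v1 ->
3. deliver 1→3:  nop
4. deliver 3→0:  <0:back v1 ->
5. deliver 0→3:  nop
6. timeout(1):  <1:back v2 ->
7. timeout(2):  <2:back v1 ->
8. deliver 3→2:  nop
9. propose(2,'r'):  nop
10. deliver 2→0:  nop
11. deliver 0→2:  nop
12. deliver 2→3:  nop

1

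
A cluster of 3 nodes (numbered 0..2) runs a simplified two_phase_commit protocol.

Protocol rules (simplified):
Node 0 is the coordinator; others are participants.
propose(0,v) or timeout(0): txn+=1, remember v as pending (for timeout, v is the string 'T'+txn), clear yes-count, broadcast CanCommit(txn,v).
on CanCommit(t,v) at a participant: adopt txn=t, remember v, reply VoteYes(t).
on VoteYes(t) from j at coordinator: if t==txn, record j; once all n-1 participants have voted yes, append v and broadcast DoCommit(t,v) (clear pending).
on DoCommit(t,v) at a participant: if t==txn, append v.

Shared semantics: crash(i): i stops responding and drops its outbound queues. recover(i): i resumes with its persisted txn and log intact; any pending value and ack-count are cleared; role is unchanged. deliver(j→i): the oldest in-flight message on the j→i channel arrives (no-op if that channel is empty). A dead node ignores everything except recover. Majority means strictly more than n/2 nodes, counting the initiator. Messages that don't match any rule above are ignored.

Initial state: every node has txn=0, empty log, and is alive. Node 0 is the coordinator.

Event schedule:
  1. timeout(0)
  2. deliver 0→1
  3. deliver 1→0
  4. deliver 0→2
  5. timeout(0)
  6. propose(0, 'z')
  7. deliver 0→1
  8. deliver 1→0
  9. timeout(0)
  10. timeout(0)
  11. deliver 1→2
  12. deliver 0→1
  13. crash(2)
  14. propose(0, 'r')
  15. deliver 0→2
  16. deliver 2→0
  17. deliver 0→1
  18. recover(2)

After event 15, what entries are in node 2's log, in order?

after 1 — timeout(0): n0:coor/t1/[-]
after 2 — deliver 0→1: n1:part/t1/[-]
after 3 — deliver 1→0: ·
after 4 — deliver 0→2: n2:part/t1/[-]
after 5 — timeout(0): n0:coor/t2/[-]
after 6 — propose(0,'z'): n0:coor/t3/[-]
after 7 — deliver 0→1: n1:part/t2/[-]
after 8 — deliver 1→0: ·
after 9 — timeout(0): n0:coor/t4/[-]
after 10 — timeout(0): n0:coor/t5/[-]
after 11 — deliver 1→2: ·
after 12 — deliver 0→1: n1:part/t3/[-]
after 13 — crash(2): n2:✗part/t1/[-]
after 14 — propose(0,'r'): n0:coor/t6/[-]
after 15 — deliver 0→2: ·

empty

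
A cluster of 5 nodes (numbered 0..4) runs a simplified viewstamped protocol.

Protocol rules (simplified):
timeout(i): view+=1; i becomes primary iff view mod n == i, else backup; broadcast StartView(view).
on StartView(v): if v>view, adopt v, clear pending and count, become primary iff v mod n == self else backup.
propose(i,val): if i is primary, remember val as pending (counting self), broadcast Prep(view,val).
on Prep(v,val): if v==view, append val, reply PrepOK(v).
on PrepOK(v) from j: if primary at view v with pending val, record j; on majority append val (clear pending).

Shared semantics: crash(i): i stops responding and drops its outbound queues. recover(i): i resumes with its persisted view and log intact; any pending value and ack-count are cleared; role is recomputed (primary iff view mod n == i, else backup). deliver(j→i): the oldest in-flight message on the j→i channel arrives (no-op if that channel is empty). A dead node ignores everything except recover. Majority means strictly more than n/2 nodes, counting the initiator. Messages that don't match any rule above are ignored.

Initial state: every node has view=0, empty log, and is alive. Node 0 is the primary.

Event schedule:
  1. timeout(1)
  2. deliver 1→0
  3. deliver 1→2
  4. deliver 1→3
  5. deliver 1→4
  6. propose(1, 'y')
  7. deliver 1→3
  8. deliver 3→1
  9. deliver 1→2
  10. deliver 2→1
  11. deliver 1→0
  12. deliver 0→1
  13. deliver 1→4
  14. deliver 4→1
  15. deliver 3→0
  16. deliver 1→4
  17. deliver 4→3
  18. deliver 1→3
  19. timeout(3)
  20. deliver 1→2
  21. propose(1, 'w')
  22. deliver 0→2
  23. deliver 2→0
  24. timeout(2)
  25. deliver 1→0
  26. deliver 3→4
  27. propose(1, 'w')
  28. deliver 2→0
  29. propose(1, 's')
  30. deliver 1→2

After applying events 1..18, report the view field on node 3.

step 1 timeout(1): 1={prim,v=1,log=-}
step 2 deliver 1→0: 0={back,v=1,log=-}
step 3 deliver 1→2: 2={back,v=1,log=-}
step 4 deliver 1→3: 3={back,v=1,log=-}
step 5 deliver 1→4: 4={back,v=1,log=-}
step 6 propose(1,'y'): —
step 7 deliver 1→3: 3={back,v=1,log=y}
step 8 deliver 3→1: —
step 9 deliver 1→2: 2={back,v=1,log=y}
step 10 deliver 2→1: 1={prim,v=1,log=y}
step 11 deliver 1→0: 0={back,v=1,log=y}
step 12 deliver 0→1: —
step 13 deliver 1→4: 4={back,v=1,log=y}
step 14 deliver 4→1: —
step 15 deliver 3→0: —
step 16 deliver 1→4: —
step 17 deliver 4→3: —
step 18 deliver 1→3: —

1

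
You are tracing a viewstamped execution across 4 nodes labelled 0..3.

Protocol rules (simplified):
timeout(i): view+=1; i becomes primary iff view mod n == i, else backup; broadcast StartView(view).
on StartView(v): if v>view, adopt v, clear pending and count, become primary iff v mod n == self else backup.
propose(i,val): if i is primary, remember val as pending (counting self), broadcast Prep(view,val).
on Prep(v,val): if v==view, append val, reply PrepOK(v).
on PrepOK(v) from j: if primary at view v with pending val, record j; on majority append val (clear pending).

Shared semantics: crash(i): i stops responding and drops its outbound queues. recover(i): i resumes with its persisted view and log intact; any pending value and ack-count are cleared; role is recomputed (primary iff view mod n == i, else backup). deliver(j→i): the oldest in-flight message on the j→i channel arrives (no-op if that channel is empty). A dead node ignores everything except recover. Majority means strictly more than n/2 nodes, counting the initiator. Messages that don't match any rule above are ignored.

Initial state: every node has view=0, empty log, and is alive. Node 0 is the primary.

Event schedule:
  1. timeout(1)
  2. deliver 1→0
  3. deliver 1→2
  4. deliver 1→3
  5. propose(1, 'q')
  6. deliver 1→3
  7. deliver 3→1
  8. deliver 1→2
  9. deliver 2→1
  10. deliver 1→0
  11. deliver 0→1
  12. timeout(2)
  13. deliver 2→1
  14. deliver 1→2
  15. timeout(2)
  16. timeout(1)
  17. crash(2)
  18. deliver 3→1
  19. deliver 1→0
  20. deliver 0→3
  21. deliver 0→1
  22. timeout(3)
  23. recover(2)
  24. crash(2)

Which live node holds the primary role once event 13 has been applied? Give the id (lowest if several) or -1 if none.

e1 timeout(1): 1[prim,v=1,-]
e2 deliver 1→0: 0[back,v=1,-]
e3 deliver 1→2: 2[back,v=1,-]
e4 deliver 1→3: 3[back,v=1,-]
e5 propose(1,'q'): ·
e6 deliver 1→3: 3[back,v=1,q]
e7 deliver 3→1: ·
e8 deliver 1→2: 2[back,v=1,q]
e9 deliver 2→1: 1[prim,v=1,q]
e10 deliver 1→0: 0[back,v=1,q]
e11 deliver 0→1: ·
e12 timeout(2): 2[prim,v=2,q]
e13 deliver 2→1: 1[back,v=2,q]

2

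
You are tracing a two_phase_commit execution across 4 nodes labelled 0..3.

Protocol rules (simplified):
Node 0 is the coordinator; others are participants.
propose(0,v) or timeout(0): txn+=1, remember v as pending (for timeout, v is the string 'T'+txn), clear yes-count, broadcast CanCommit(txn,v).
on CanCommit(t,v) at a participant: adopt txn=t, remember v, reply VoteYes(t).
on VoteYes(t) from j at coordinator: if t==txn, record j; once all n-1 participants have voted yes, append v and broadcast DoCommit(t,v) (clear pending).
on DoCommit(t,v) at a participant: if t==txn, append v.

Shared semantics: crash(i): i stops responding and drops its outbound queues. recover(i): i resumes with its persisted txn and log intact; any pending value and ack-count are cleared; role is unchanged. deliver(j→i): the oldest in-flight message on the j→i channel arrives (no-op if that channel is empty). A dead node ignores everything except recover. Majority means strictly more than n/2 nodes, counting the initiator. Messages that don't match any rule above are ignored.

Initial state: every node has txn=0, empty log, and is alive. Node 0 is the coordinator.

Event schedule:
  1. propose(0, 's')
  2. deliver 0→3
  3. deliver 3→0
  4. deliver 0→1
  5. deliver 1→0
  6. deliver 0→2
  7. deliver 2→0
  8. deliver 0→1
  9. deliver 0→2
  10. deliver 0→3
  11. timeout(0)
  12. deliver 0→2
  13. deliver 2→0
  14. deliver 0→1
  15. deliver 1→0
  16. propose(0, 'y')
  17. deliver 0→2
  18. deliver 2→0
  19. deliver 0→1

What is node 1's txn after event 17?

after 1 — propose(0,'s'): n0:coor/t1/[-]
after 2 — deliver 0→3: n3:part/t1/[-]
after 3 — deliver 3→0: ·
after 4 — deliver 0→1: n1:part/t1/[-]
after 5 — deliver 1→0: ·
after 6 — deliver 0→2: n2:part/t1/[-]
after 7 — deliver 2→0: n0:coor/t1/[s]
after 8 — deliver 0→1: n1:part/t1/[s]
after 9 — deliver 0→2: n2:part/t1/[s]
after 10 — deliver 0→3: n3:part/t1/[s]
after 11 — timeout(0): n0:coor/t2/[s]
after 12 — deliver 0→2: n2:part/t2/[s]
after 13 — deliver 2→0: ·
after 14 — deliver 0→1: n1:part/t2/[s]
after 15 — deliver 1→0: ·
after 16 — propose(0,'y'): n0:coor/t3/[s]
after 17 — deliver 0→2: n2:part/t3/[s]

2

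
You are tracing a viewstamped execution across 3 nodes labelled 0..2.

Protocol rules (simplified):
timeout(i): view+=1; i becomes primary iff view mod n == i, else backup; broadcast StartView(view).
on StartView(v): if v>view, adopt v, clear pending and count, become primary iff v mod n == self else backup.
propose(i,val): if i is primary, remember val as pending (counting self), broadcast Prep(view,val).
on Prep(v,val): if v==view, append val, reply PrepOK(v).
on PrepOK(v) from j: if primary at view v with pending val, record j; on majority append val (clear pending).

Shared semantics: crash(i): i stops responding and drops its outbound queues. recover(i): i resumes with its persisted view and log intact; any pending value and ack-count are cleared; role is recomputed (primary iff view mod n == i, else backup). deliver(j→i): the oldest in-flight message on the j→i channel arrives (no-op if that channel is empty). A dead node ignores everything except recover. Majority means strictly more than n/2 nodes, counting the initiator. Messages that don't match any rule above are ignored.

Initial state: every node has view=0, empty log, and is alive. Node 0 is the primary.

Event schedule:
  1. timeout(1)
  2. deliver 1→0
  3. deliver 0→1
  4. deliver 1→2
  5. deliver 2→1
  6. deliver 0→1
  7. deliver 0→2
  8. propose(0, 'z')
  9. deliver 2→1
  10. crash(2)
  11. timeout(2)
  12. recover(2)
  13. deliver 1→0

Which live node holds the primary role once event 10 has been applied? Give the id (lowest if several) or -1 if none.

after 1 — timeout(1): n1:prim/v1/[-]
after 2 — deliver 1→0: n0:back/v1/[-]
after 3 — deliver 0→1: ·
after 4 — deliver 1→2: n2:back/v1/[-]
after 5 — deliver 2→1: ·
after 6 — deliver 0→1: ·
after 7 — deliver 0→2: ·
after 8 — propose(0,'z'): ·
after 9 — deliver 2→1: ·
after 10 — crash(2): n2:✗back/v1/[-]

1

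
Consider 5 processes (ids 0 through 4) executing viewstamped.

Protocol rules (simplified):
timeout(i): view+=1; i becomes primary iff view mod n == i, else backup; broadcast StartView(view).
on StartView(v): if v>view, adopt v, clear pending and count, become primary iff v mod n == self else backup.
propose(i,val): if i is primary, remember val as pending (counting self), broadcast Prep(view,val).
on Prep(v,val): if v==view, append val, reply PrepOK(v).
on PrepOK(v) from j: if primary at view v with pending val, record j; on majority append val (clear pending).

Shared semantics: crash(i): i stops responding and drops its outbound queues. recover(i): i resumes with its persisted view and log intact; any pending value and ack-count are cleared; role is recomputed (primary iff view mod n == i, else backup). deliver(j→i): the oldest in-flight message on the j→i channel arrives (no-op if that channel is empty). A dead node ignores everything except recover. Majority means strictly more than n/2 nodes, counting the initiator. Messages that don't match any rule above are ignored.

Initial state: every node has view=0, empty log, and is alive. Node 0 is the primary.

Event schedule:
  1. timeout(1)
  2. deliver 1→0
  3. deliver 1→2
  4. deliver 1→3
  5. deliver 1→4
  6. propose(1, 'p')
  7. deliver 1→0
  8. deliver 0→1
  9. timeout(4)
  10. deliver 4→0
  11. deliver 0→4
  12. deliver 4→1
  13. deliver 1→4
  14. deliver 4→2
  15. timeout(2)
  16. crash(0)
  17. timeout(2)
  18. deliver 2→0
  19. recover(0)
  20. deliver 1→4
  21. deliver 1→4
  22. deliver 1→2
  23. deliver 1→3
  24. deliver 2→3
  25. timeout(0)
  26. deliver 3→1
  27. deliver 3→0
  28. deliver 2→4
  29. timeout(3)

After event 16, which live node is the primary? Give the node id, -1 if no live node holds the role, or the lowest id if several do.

-1

1. timeout(1):  <1:prim v1 ->
2. deliver 1→0:  <0:back v1 ->
3. deliver 1→2:  <2:back v1 ->
4. deliver 1→3:  <3:back v1 ->
5. deliver 1→4:  <4:back v1 ->
6. propose(1,'p'):  nop
7. deliver 1→0:  <0:back v1 p>
8. deliver 0→1:  nop
9. timeout(4):  <4:back v2 ->
10. deliver 4→0:  <0:back v2 p>
11. deliver 0→4:  nop
12. deliver 4→1:  <1:back v2 ->
13. deliver 1→4:  nop
14. deliver 4→2:  <2:prim v2 ->
15. timeout(2):  <2:back v3 ->
16. crash(0):  <0:✗back v2 p>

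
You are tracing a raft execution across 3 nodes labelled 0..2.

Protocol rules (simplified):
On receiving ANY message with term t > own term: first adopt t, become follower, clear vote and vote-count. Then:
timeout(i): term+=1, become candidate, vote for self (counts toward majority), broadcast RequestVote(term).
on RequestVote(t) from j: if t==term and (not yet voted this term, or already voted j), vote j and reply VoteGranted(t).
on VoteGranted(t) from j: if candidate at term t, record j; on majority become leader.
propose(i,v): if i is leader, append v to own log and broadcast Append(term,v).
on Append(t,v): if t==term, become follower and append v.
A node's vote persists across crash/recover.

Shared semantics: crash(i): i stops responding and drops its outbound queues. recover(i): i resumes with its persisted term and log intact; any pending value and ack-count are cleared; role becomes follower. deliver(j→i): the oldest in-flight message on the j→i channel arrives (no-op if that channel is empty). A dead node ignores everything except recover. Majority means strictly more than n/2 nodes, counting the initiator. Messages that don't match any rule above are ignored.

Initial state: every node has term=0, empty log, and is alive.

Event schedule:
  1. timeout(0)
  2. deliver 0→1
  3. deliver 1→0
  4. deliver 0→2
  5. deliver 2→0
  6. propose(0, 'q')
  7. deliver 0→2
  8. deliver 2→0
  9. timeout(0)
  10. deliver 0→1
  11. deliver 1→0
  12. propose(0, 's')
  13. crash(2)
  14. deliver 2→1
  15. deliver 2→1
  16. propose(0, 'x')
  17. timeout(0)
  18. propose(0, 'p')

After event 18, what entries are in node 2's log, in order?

e1 timeout(0): 0[cand,t=1,-]
e2 deliver 0→1: 1[foll,t=1,-]
e3 deliver 1→0: 0[lead,t=1,-]
e4 deliver 0→2: 2[foll,t=1,-]
e5 deliver 2→0: ·
e6 propose(0,'q'): 0[lead,t=1,q]
e7 deliver 0→2: 2[foll,t=1,q]
e8 deliver 2→0: ·
e9 timeout(0): 0[cand,t=2,q]
e10 deliver 0→1: 1[foll,t=1,q]
e11 deliver 1→0: ·
e12 propose(0,'s'): ·
e13 crash(2): 2[✗foll,t=1,q]
e14 deliver 2→1: ·
e15 deliver 2→1: ·
e16 propose(0,'x'): ·
e17 timeout(0): 0[cand,t=3,q]
e18 propose(0,'p'): ·

q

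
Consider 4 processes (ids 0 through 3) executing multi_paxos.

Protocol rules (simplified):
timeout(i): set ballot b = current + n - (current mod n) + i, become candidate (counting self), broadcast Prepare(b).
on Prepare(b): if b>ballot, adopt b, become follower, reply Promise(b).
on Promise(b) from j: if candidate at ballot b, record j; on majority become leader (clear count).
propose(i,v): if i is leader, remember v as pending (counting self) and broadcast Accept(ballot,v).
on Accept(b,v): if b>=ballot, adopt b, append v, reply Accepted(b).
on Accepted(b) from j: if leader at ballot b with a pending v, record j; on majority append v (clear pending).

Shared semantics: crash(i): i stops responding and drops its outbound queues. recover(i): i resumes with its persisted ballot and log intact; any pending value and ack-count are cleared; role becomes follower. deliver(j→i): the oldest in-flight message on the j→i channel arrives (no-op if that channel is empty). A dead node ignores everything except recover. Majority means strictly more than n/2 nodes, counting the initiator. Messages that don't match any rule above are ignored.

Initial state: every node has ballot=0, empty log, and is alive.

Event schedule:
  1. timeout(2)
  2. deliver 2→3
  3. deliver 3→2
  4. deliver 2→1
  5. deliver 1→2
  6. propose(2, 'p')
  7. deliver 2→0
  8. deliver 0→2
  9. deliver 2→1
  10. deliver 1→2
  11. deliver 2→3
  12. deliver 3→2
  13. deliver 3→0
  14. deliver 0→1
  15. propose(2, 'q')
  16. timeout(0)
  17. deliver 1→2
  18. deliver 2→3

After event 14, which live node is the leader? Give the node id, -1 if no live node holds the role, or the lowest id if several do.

1. timeout(2):  <2:cand b6 ->
2. deliver 2→3:  <3:foll b6 ->
3. deliver 3→2:  nop
4. deliver 2→1:  <1:foll b6 ->
5. deliver 1→2:  <2:lead b6 ->
6. propose(2,'p'):  nop
7. deliver 2→0:  <0:foll b6 ->
8. deliver 0→2:  nop
9. deliver 2→1:  <1:foll b6 p>
10. deliver 1→2:  nop
11. deliver 2→3:  <3:foll b6 p>
12. deliver 3→2:  <2:lead b6 p>
13. deliver 3→0:  nop
14. deliver 0→1:  nop

2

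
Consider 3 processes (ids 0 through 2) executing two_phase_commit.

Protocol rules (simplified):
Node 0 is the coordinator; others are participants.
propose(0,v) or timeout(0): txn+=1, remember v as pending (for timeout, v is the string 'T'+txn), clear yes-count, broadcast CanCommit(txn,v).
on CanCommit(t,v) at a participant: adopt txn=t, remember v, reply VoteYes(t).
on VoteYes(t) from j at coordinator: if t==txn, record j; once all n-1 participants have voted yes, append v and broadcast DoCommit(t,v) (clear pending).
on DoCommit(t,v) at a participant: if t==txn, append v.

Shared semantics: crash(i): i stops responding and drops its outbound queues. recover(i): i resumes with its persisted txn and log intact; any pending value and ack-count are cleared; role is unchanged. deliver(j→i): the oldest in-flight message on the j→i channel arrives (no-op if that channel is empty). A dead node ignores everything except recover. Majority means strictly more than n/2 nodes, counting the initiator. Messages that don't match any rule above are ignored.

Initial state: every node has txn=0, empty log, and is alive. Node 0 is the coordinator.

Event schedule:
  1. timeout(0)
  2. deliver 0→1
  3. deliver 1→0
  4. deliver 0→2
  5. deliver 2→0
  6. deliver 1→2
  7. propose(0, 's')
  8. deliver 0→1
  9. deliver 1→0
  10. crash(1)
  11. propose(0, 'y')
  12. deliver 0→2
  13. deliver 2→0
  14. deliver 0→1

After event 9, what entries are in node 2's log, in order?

[1] timeout(0) → N0(coor t1 [-])
[2] deliver 0→1 → N1(part t1 [-])
[3] deliver 1→0 → ∅
[4] deliver 0→2 → N2(part t1 [-])
[5] deliver 2→0 → N0(coor t1 [T1])
[6] deliver 1→2 → ∅
[7] propose(0,'s') → N0(coor t2 [T1])
[8] deliver 0→1 → N1(part t1 [T1])
[9] deliver 1→0 → ∅

empty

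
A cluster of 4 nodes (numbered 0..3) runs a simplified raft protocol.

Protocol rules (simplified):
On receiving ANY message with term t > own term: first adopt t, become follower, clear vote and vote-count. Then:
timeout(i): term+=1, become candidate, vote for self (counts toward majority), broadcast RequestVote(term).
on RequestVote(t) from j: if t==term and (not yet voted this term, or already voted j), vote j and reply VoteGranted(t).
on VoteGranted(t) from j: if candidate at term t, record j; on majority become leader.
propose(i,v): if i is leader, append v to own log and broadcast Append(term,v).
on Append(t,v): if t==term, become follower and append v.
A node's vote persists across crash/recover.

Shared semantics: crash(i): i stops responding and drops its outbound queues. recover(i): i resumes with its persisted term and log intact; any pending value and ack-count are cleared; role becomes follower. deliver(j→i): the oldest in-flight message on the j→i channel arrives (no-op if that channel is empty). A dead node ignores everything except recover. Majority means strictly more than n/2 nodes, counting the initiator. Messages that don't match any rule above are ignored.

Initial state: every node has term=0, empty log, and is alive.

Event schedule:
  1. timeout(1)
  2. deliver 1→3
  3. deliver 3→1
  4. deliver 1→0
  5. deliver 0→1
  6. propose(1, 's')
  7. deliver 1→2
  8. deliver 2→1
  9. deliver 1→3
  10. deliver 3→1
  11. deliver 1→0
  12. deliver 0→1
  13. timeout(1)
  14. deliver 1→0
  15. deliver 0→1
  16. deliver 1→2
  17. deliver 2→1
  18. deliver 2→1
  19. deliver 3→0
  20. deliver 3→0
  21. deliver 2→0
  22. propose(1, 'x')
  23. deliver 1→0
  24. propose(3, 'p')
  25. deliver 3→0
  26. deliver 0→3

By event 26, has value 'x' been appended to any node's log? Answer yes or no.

[1] timeout(1) → N1(cand t1 [-])
[2] deliver 1→3 → N3(foll t1 [-])
[3] deliver 3→1 → ∅
[4] deliver 1→0 → N0(foll t1 [-])
[5] deliver 0→1 → N1(lead t1 [-])
[6] propose(1,'s') → N1(lead t1 [s])
[7] deliver 1→2 → N2(foll t1 [-])
[8] deliver 2→1 → ∅
[9] deliver 1→3 → N3(foll t1 [s])
[10] deliver 3→1 → ∅
[11] deliver 1→0 → N0(foll t1 [s])
[12] deliver 0→1 → ∅
[13] timeout(1) → N1(cand t2 [s])
[14] deliver 1→0 → N0(foll t2 [s])
[15] deliver 0→1 → ∅
[16] deliver 1→2 → N2(foll t1 [s])
[17] deliver 2→1 → ∅
[18] deliver 2→1 → ∅
[19] deliver 3→0 → ∅
[20] deliver 3→0 → ∅
[21] deliver 2→0 → ∅
[22] propose(1,'x') → ∅
[23] deliver 1→0 → ∅
[24] propose(3,'p') → ∅
[25] deliver 3→0 → ∅
[26] deliver 0→3 → ∅

no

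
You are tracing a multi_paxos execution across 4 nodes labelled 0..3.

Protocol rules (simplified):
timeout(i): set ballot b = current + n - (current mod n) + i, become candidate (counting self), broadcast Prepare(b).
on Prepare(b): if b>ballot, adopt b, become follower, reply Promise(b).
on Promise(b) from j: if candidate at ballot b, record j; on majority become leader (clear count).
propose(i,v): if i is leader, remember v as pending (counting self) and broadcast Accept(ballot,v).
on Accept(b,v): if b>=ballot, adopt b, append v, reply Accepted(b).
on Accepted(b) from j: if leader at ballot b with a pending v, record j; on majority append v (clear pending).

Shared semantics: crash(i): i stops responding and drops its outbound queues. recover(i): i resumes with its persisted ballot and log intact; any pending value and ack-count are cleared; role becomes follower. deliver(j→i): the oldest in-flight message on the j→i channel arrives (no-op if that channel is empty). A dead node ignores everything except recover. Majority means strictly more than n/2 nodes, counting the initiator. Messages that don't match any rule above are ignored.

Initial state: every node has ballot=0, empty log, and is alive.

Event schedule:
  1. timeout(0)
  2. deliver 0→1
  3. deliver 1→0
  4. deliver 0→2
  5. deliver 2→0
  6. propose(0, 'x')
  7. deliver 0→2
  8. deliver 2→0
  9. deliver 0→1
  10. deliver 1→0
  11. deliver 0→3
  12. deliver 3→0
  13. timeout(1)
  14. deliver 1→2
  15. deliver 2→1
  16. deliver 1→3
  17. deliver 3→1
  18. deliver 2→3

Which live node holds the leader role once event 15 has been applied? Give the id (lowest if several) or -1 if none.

after 1 — timeout(0): n0:cand/b4/[-]
after 2 — deliver 0→1: n1:foll/b4/[-]
after 3 — deliver 1→0: ·
after 4 — deliver 0→2: n2:foll/b4/[-]
after 5 — deliver 2→0: n0:lead/b4/[-]
after 6 — propose(0,'x'): ·
after 7 — deliver 0→2: n2:foll/b4/[x]
after 8 — deliver 2→0: ·
after 9 — deliver 0→1: n1:foll/b4/[x]
after 10 — deliver 1→0: n0:lead/b4/[x]
after 11 — deliver 0→3: n3:foll/b4/[-]
after 12 — deliver 3→0: ·
after 13 — timeout(1): n1:cand/b9/[x]
after 14 — deliver 1→2: n2:foll/b9/[x]
after 15 — deliver 2→1: ·

0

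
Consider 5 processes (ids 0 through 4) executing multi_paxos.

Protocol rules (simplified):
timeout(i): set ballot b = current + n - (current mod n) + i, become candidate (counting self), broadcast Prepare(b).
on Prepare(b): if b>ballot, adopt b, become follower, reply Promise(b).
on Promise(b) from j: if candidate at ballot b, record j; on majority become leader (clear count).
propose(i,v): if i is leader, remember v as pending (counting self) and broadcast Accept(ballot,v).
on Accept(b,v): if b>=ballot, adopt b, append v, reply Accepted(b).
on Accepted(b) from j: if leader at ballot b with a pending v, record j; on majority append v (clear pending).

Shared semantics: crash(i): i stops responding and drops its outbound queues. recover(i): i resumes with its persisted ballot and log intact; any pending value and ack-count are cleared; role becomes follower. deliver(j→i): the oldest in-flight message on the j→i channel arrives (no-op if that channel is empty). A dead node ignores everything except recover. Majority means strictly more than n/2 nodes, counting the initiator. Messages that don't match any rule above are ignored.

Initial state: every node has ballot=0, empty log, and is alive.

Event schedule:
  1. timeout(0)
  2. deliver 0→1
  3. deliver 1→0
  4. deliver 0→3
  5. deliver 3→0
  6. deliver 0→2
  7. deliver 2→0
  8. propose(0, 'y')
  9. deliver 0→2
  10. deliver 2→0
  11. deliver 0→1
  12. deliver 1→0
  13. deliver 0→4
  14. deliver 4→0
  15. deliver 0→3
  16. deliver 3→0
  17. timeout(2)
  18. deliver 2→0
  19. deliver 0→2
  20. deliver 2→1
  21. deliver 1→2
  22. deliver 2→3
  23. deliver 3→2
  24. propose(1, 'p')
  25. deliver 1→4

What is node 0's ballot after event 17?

5

step 1 timeout(0): 0={cand,b=5,log=-}
step 2 deliver 0→1: 1={foll,b=5,log=-}
step 3 deliver 1→0: —
step 4 deliver 0→3: 3={foll,b=5,log=-}
step 5 deliver 3→0: 0={lead,b=5,log=-}
step 6 deliver 0→2: 2={foll,b=5,log=-}
step 7 deliver 2→0: —
step 8 propose(0,'y'): —
step 9 deliver 0→2: 2={foll,b=5,log=y}
step 10 deliver 2→0: —
step 11 deliver 0→1: 1={foll,b=5,log=y}
step 12 deliver 1→0: 0={lead,b=5,log=y}
step 13 deliver 0→4: 4={foll,b=5,log=-}
step 14 deliver 4→0: —
step 15 deliver 0→3: 3={foll,b=5,log=y}
step 16 deliver 3→0: —
step 17 timeout(2): 2={cand,b=12,log=y}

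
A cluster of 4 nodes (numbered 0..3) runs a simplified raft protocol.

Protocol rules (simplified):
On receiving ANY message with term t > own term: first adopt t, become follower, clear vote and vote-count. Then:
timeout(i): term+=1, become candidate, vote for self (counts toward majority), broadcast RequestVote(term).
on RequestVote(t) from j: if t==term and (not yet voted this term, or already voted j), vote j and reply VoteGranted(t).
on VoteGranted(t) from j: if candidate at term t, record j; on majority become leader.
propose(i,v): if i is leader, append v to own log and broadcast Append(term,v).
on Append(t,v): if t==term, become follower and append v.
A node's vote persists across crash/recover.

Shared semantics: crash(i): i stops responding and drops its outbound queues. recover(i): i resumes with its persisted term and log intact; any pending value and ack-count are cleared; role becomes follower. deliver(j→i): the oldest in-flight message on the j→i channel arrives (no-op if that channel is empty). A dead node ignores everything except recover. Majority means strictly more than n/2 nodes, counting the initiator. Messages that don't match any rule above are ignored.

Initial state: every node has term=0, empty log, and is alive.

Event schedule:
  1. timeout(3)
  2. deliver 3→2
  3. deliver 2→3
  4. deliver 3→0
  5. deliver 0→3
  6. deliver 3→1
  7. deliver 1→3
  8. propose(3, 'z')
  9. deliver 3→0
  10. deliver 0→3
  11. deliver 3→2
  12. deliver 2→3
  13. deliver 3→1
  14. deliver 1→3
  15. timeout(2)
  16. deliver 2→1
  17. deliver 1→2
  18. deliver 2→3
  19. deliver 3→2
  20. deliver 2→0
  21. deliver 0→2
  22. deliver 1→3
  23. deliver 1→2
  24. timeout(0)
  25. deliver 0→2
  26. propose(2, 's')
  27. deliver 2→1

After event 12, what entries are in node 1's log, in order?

[1] timeout(3) → N3(cand t1 [-])
[2] deliver 3→2 → N2(foll t1 [-])
[3] deliver 2→3 → ∅
[4] deliver 3→0 → N0(foll t1 [-])
[5] deliver 0→3 → N3(lead t1 [-])
[6] deliver 3→1 → N1(foll t1 [-])
[7] deliver 1→3 → ∅
[8] propose(3,'z') → N3(lead t1 [z])
[9] deliver 3→0 → N0(foll t1 [z])
[10] deliver 0→3 → ∅
[11] deliver 3→2 → N2(foll t1 [z])
[12] deliver 2→3 → ∅

empty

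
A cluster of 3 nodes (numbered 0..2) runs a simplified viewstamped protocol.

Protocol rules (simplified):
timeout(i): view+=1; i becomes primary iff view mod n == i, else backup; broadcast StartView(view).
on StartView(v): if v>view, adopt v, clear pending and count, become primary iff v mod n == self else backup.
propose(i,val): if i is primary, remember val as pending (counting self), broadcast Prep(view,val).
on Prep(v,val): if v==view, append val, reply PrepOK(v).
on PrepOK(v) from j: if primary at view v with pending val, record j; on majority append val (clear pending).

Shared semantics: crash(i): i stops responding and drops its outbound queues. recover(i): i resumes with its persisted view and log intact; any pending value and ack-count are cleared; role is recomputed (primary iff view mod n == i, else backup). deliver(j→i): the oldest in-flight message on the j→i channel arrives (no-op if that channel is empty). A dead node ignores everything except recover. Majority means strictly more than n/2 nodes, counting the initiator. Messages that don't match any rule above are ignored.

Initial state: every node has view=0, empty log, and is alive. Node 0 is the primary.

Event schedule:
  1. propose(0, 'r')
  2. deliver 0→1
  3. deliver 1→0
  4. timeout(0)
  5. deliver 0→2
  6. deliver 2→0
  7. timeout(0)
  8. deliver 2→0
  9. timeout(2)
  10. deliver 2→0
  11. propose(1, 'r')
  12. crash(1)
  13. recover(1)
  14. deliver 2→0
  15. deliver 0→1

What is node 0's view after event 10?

[1] propose(0,'r') → ∅
[2] deliver 0→1 → N1(back v0 [r])
[3] deliver 1→0 → N0(prim v0 [r])
[4] timeout(0) → N0(back v1 [r])
[5] deliver 0→2 → N2(back v0 [r])
[6] deliver 2→0 → ∅
[7] timeout(0) → N0(back v2 [r])
[8] deliver 2→0 → ∅
[9] timeout(2) → N2(back v1 [r])
[10] deliver 2→0 → ∅

2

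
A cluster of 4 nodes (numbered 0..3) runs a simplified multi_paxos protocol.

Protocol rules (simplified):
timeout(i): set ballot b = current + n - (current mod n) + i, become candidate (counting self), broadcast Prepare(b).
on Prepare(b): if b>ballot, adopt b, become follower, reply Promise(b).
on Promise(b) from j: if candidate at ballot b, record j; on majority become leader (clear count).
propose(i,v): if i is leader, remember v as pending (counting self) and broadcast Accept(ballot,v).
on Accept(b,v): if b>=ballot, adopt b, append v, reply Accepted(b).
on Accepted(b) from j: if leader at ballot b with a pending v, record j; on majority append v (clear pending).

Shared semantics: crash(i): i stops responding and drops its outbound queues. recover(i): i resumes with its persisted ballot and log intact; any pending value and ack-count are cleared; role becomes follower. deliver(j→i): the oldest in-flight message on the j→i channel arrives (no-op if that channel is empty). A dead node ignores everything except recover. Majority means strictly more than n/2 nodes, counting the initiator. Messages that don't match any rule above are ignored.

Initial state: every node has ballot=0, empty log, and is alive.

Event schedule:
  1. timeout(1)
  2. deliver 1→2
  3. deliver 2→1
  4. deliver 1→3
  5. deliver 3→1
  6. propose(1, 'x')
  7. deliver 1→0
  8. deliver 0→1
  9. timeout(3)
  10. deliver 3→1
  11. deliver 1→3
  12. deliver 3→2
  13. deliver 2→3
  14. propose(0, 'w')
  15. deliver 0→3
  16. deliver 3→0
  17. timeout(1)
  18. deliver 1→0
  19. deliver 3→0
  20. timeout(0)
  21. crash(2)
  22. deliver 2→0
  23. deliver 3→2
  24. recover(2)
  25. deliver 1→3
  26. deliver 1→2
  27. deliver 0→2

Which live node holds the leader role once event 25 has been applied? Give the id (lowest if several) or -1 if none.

3

e1 timeout(1): 1[cand,b=5,-]
e2 deliver 1→2: 2[foll,b=5,-]
e3 deliver 2→1: ·
e4 deliver 1→3: 3[foll,b=5,-]
e5 deliver 3→1: 1[lead,b=5,-]
e6 propose(1,'x'): ·
e7 deliver 1→0: 0[foll,b=5,-]
e8 deliver 0→1: ·
e9 timeout(3): 3[cand,b=11,-]
e10 deliver 3→1: 1[foll,b=11,-]
e11 deliver 1→3: ·
e12 deliver 3→2: 2[foll,b=11,-]
e13 deliver 2→3: ·
e14 propose(0,'w'): ·
e15 deliver 0→3: ·
e16 deliver 3→0: 0[foll,b=11,-]
e17 timeout(1): 1[cand,b=13,-]
e18 deliver 1→0: ·
e19 deliver 3→0: ·
e20 timeout(0): 0[cand,b=12,-]
e21 crash(2): 2[✗foll,b=11,-]
e22 deliver 2→0: ·
e23 deliver 3→2: ·
e24 recover(2): 2[foll,b=11,-]
e25 deliver 1→3: 3[lead,b=11,-]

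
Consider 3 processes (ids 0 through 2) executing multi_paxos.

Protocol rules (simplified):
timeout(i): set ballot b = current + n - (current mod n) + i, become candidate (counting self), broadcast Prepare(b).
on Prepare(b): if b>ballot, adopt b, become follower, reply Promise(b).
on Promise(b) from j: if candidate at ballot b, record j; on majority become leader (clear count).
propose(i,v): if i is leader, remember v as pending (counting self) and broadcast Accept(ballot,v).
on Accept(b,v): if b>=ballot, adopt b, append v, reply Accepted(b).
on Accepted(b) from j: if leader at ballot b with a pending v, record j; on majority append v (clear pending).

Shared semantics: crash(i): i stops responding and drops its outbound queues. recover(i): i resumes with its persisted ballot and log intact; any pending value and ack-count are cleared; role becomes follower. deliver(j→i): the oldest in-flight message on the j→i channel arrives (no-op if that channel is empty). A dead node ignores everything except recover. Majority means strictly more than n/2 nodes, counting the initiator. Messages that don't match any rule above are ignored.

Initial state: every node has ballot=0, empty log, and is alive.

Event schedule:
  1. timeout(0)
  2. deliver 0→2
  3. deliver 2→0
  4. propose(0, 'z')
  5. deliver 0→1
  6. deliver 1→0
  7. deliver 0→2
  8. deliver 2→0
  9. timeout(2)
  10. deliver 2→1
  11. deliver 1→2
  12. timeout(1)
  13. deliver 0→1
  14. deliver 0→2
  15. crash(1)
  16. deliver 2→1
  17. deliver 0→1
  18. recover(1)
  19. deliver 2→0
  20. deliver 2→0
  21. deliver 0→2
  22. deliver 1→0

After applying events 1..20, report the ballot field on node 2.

e1 timeout(0): 0[cand,b=3,-]
e2 deliver 0→2: 2[foll,b=3,-]
e3 deliver 2→0: 0[lead,b=3,-]
e4 propose(0,'z'): ·
e5 deliver 0→1: 1[foll,b=3,-]
e6 deliver 1→0: ·
e7 deliver 0→2: 2[foll,b=3,z]
e8 deliver 2→0: 0[lead,b=3,z]
e9 timeout(2): 2[cand,b=8,z]
e10 deliver 2→1: 1[foll,b=8,-]
e11 deliver 1→2: 2[lead,b=8,z]
e12 timeout(1): 1[cand,b=10,-]
e13 deliver 0→1: ·
e14 deliver 0→2: ·
e15 crash(1): 1[✗cand,b=10,-]
e16 deliver 2→1: ·
e17 deliver 0→1: ·
e18 recover(1): 1[foll,b=10,-]
e19 deliver 2→0: 0[foll,b=8,z]
e20 deliver 2→0: ·

8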